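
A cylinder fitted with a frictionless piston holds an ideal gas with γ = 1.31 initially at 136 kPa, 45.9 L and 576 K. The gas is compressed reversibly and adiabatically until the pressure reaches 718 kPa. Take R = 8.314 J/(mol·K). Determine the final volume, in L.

Adiabatic: T₂/T₁ = (P₂/P₁)^((γ−1)/γ) ⇒ T₂ = 576×(5.28)^0.237 = 854 K; V₂ = 12.9 L.

12.9 L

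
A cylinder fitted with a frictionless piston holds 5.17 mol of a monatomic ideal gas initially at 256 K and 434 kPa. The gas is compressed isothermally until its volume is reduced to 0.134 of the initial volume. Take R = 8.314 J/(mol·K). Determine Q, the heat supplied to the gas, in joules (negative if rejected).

-22100 J

V₁ = nRT₁/P₁ = 5.17×8.314×256/434 = 25.4 L.
Isothermal: T stays 256 K; PV = const ⇒ V₂ = 3.40 L, P₂ = 3240 kPa.
ΔU = 0 (ideal gas, T constant).
W = nRT ln(V₂/V₁) = 5.17×8.314×256×ln(0.134) = -22100 J.
Q = ΔU + W = -22100 J.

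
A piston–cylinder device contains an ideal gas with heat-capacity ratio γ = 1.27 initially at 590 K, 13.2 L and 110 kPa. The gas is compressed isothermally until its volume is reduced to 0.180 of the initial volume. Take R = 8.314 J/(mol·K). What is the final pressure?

611 kPa

Isothermal: T stays 590 K; PV = const ⇒ V₂ = 2.38 L, P₂ = 611 kPa.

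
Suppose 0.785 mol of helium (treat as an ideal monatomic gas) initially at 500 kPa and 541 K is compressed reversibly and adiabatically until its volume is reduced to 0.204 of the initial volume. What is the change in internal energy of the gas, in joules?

9990 J

V₁ = nRT₁/P₁ = 0.785×8.314×541/500 = 7.06 L.
Adiabatic: TV^(γ−1) = const ⇒ T₂ = 541×(4.90)^0.667 = 1560 K; PV^γ = const ⇒ P₂ = 7070 kPa.
For an ideal gas ΔU = nCvΔT with Cv = (3/2)R = 12.5 J/(mol·K).
ΔU = 0.785×12.5×(1560−541) = 9990 J.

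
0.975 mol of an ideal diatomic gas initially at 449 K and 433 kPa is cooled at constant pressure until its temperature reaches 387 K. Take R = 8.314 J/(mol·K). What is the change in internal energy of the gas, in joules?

V₁ = nRT₁/P₁ = 0.975×8.314×449/433 = 8.41 L.
Isobaric: P stays 433 kPa; V/T = const ⇒ T₂ = 387 K, V₂ = 7.24 L.
For an ideal gas ΔU = nCvΔT with Cv = (5/2)R = 20.8 J/(mol·K).
ΔU = 0.975×20.8×(387−449) = -1260 J.

-1260 J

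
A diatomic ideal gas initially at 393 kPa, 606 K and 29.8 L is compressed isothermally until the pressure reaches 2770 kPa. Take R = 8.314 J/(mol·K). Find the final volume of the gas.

4.23 L

Isothermal: T stays 606 K; PV = const ⇒ V₂ = 4.23 L, P₂ = 2770 kPa.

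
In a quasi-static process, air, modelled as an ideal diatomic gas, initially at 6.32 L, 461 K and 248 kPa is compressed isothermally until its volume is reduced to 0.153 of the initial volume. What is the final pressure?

Isothermal: T stays 461 K; PV = const ⇒ V₂ = 0.967 L, P₂ = 1620 kPa.

1620 kPa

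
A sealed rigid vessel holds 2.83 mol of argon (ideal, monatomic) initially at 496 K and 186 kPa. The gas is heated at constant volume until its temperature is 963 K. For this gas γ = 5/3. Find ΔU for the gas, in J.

16500 J

V₁ = nRT₁/P₁ = 2.83×8.314×496/186 = 62.7 L.
Isochoric: V stays 62.7 L; P/T = const ⇒ T₂ = 963 K, P₂ = 361 kPa.
For an ideal gas ΔU = nCvΔT with Cv = (3/2)R = 12.5 J/(mol·K).
ΔU = 2.83×12.5×(963−496) = 16500 J.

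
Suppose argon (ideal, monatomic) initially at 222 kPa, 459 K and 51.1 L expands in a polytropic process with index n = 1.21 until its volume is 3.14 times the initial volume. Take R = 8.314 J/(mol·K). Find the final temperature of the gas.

Polytropic n=1.21: T₂ = T₁(V₁/V₂)^(n−1) = 459×(0.318)^0.21 = 361 K; P₂ = P₁(V₁/V₂)^n = 55.6 kPa.

361 K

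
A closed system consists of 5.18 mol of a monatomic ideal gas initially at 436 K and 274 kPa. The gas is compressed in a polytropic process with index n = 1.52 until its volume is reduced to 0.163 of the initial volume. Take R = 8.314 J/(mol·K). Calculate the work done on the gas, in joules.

V₁ = nRT₁/P₁ = 5.18×8.314×436/274 = 68.5 L.
Polytropic n=1.52: T₂ = T₁(V₁/V₂)^(n−1) = 436×(6.13)^0.52 = 1120 K; P₂ = P₁(V₁/V₂)^n = 4320 kPa.
W = (P₁V₁−P₂V₂)/(n−1) = (274×68.5−4320×11.2)/0.52 = -56600 J.
Work done on the gas = −W_by = 56600 J.

56600 J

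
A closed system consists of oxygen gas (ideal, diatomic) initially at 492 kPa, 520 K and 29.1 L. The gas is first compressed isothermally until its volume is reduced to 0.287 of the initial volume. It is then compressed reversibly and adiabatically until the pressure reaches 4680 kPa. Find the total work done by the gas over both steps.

-29800 J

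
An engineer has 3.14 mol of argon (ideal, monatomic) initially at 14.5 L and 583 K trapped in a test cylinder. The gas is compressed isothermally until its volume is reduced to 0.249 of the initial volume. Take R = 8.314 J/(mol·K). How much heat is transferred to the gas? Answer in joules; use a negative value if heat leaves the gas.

-21200 J

P₁ = nRT₁/V₁ = 3.14×8.314×583/14.5 = 1050 kPa.
Isothermal: T stays 583 K; PV = const ⇒ V₂ = 3.61 L, P₂ = 4220 kPa.
ΔU = 0 (ideal gas, T constant).
W = nRT ln(V₂/V₁) = 3.14×8.314×583×ln(0.249) = -21200 J.
Q = ΔU + W = -21200 J.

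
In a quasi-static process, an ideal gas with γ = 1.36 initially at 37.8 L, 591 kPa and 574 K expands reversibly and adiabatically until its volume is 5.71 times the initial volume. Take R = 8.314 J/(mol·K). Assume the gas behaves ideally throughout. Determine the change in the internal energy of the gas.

n = P₁V₁/(RT₁) = 591×37.8/(8.314×574) = 4.68 mol.
Adiabatic: TV^(γ−1) = const ⇒ T₂ = 574×(0.175)^0.360 = 307 K; PV^γ = const ⇒ P₂ = 55.3 kPa.
For an ideal gas ΔU = nCvΔT with Cv = R/(γ−1) = 23.1 J/(mol·K).
ΔU = 4.68×23.1×(307−574) = -28900 J.

-28900 J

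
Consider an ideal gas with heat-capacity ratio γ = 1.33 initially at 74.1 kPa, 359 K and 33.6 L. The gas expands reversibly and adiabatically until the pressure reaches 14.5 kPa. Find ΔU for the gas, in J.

-2510 J

n = P₁V₁/(RT₁) = 74.1×33.6/(8.314×359) = 0.834 mol.
Adiabatic: T₂/T₁ = (P₂/P₁)^((γ−1)/γ) ⇒ T₂ = 359×(0.196)^0.248 = 240 K; V₂ = 115 L.
For an ideal gas ΔU = nCvΔT with Cv = R/(γ−1) = 25.2 J/(mol·K).
ΔU = 0.834×25.2×(240−359) = -2510 J.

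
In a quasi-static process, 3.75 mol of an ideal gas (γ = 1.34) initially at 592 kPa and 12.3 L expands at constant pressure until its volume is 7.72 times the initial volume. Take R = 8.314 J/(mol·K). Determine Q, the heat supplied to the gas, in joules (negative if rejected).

193000 J

T₁ = P₁V₁/(nR) = 592×12.3/(3.75×8.314) = 234 K.
Isobaric: P stays 592 kPa; V/T = const ⇒ T₂ = 1800 K, V₂ = 95.0 L.
W = PΔV = 592×(95.0−12.3) kPa·L = 48900 J.
ΔU = nCvΔT = 3.75×24.5×(1800−234) = 144000 J.
Q = ΔU + W = nCpΔT = 193000 J.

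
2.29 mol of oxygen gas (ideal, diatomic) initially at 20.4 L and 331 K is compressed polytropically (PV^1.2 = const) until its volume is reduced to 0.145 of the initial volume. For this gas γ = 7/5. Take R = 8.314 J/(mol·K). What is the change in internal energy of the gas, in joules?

P₁ = nRT₁/V₁ = 2.29×8.314×331/20.4 = 309 kPa.
Polytropic n=1.2: T₂ = T₁(V₁/V₂)^(n−1) = 331×(6.90)^0.20 = 487 K; P₂ = P₁(V₁/V₂)^n = 3130 kPa.
For an ideal gas ΔU = nCvΔT with Cv = (5/2)R = 20.8 J/(mol·K).
ΔU = 2.29×20.8×(487−331) = 7430 J.

7430 J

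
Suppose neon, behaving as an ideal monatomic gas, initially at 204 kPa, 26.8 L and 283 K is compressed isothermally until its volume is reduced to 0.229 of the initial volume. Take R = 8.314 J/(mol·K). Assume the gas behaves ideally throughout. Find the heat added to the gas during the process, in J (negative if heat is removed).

n = P₁V₁/(RT₁) = 204×26.8/(8.314×283) = 2.32 mol.
Isothermal: T stays 283 K; PV = const ⇒ V₂ = 6.14 L, P₂ = 891 kPa.
ΔU = 0 (ideal gas, T constant).
W = nRT ln(V₂/V₁) = 2.32×8.314×283×ln(0.229) = -8060 J.
Q = ΔU + W = -8060 J.

-8060 J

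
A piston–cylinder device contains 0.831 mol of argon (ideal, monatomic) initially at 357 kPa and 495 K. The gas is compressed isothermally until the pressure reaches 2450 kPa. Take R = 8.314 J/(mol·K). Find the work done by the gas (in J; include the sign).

V₁ = nRT₁/P₁ = 0.831×8.314×495/357 = 9.58 L.
Isothermal: T stays 495 K; PV = const ⇒ V₂ = 1.40 L, P₂ = 2450 kPa.
W = nRT ln(V₂/V₁) = 0.831×8.314×495×ln(0.146) = -6590 J.

-6590 J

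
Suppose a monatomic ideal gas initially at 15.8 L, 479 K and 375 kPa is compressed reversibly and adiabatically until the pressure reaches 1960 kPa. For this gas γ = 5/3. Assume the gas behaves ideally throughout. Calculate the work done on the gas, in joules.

8330 J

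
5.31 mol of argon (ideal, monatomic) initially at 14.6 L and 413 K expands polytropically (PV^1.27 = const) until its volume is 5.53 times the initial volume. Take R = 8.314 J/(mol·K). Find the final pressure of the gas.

142 kPa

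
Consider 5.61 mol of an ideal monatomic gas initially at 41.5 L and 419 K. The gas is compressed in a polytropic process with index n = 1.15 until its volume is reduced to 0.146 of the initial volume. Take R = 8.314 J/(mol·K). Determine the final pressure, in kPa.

4300 kPa

P₁ = nRT₁/V₁ = 5.61×8.314×419/41.5 = 471 kPa.
Polytropic n=1.15: T₂ = T₁(V₁/V₂)^(n−1) = 419×(6.85)^0.15 = 559 K; P₂ = P₁(V₁/V₂)^n = 4300 kPa.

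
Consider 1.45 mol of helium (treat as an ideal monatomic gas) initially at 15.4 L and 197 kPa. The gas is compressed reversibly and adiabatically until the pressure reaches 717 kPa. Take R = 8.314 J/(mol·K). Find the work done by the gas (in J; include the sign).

-3080 J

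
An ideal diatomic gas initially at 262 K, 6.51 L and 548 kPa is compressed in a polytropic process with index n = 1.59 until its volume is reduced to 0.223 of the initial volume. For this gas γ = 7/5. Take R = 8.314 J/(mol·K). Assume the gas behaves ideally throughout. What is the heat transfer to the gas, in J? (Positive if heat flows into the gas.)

4090 J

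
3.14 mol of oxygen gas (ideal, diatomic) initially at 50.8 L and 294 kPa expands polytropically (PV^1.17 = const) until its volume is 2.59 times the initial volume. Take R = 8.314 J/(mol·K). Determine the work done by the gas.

T₁ = P₁V₁/(nR) = 294×50.8/(3.14×8.314) = 572 K.
Polytropic n=1.17: T₂ = T₁(V₁/V₂)^(n−1) = 572×(0.386)^0.17 = 487 K; P₂ = P₁(V₁/V₂)^n = 96.6 kPa.
W = (P₁V₁−P₂V₂)/(n−1) = (294×50.8−96.6×132)/0.17 = 13100 J.

13100 J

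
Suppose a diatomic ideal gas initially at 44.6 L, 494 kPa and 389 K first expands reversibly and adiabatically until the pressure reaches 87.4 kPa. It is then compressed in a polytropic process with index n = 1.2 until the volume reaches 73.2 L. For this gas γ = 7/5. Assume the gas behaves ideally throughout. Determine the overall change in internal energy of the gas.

n = P₁V₁/(RT₁) = 494×44.6/(8.314×389) = 6.81 mol.
Step 1 — Adiabatic: T₂/T₁ = (P₂/P₁)^((γ−1)/γ) ⇒ T₂ = 389×(0.177)^0.286 = 237 K; V₂ = 154 L.
ΔU = nCvΔT = 6.81×20.8×(237−389) = -21500 J.
Q = 0 for an adiabatic process, so W = −ΔU = 21500 J.
State after step 1: P = 87.4 kPa, V = 154 L, T = 237 K.
Step 2 — Polytropic n=1.2: T₂ = T₁(V₁/V₂)^(n−1) = 237×(2.10)^0.20 = 275 K; P₂ = P₁(V₁/V₂)^n = 213 kPa.
W = (P₁V₁−P₂V₂)/(n−1) = (87.4×154−213×73.2)/0.20 = -10700 J.
ΔU = nCvΔT = 6.81×20.8×(275−237) = 5370 J.
Q = ΔU + W = -5370 J.
Net over both steps: W = 10800 J, Q = -5370 J, ΔU = -16100 J.

-16100 J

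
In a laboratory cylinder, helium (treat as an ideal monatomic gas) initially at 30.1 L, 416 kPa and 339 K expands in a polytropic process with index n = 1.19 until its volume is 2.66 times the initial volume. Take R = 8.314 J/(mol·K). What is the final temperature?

Polytropic n=1.19: T₂ = T₁(V₁/V₂)^(n−1) = 339×(0.376)^0.19 = 281 K; P₂ = P₁(V₁/V₂)^n = 130 kPa.

281 K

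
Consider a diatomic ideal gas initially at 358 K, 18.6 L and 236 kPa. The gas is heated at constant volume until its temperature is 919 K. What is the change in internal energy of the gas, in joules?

n = P₁V₁/(RT₁) = 236×18.6/(8.314×358) = 1.47 mol.
Isochoric: V stays 18.6 L; P/T = const ⇒ T₂ = 919 K, P₂ = 606 kPa.
For an ideal gas ΔU = nCvΔT with Cv = (5/2)R = 20.8 J/(mol·K).
ΔU = 1.47×20.8×(919−358) = 17200 J.

17200 J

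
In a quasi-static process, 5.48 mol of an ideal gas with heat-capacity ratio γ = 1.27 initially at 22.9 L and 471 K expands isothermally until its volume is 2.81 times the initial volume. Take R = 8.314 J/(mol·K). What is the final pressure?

333 kPa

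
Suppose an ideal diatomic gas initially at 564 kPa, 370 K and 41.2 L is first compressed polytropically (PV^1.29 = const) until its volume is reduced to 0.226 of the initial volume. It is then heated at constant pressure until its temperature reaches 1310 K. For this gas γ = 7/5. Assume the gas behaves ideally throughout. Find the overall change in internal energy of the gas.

148000 J

n = P₁V₁/(RT₁) = 564×41.2/(8.314×370) = 7.55 mol.
Step 1 — Polytropic n=1.29: T₂ = T₁(V₁/V₂)^(n−1) = 370×(4.42)^0.29 = 570 K; P₂ = P₁(V₁/V₂)^n = 3840 kPa.
W = (P₁V₁−P₂V₂)/(n−1) = (564×41.2−3840×9.31)/0.29 = -43200 J.
ΔU = nCvΔT = 7.55×20.8×(570−370) = 31300 J.
Q = ΔU + W = -11900 J.
State after step 1: P = 3840 kPa, V = 9.31 L, T = 570 K.
Step 2 — Isobaric: P stays 3840 kPa; V/T = const ⇒ T₂ = 1310 K, V₂ = 21.4 L.
W = PΔV = 3840×(21.4−9.31) kPa·L = 46500 J.
ΔU = nCvΔT = 7.55×20.8×(1310−570) = 116000 J.
Q = ΔU + W = nCpΔT = 163000 J.
Net over both steps: W = 3300 J, Q = 151000 J, ΔU = 148000 J.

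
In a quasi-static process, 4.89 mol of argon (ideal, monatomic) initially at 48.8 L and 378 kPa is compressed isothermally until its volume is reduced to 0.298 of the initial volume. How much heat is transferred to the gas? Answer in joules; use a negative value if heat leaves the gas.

T₁ = P₁V₁/(nR) = 378×48.8/(4.89×8.314) = 454 K.
Isothermal: T stays 454 K; PV = const ⇒ V₂ = 14.5 L, P₂ = 1270 kPa.
ΔU = 0 (ideal gas, T constant).
W = nRT ln(V₂/V₁) = 4.89×8.314×454×ln(0.298) = -22300 J.
Q = ΔU + W = -22300 J.

-22300 J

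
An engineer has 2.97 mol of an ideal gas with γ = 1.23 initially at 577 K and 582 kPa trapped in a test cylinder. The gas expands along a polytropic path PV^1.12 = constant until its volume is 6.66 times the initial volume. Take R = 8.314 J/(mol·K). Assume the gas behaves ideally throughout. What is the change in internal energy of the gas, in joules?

V₁ = nRT₁/P₁ = 2.97×8.314×577/582 = 24.5 L.
Polytropic n=1.12: T₂ = T₁(V₁/V₂)^(n−1) = 577×(0.150)^0.12 = 460 K; P₂ = P₁(V₁/V₂)^n = 69.6 kPa.
For an ideal gas ΔU = nCvΔT with Cv = R/(γ−1) = 36.1 J/(mol·K).
ΔU = 2.97×36.1×(460−577) = -12600 J.

-12600 J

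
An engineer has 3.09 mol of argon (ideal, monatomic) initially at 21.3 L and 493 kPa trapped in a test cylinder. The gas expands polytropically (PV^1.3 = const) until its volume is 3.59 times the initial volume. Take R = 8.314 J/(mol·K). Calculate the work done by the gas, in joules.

11100 J

T₁ = P₁V₁/(nR) = 493×21.3/(3.09×8.314) = 409 K.
Polytropic n=1.3: T₂ = T₁(V₁/V₂)^(n−1) = 409×(0.279)^0.30 = 279 K; P₂ = P₁(V₁/V₂)^n = 93.6 kPa.
W = (P₁V₁−P₂V₂)/(n−1) = (493×21.3−93.6×76.5)/0.30 = 11100 J.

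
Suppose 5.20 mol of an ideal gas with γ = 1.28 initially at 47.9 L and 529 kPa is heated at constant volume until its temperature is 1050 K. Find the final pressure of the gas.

948 kPa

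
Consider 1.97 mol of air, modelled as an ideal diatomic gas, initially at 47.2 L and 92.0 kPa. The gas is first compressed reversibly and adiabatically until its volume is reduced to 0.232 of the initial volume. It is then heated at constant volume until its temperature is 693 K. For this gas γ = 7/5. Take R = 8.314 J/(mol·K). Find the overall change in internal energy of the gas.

17500 J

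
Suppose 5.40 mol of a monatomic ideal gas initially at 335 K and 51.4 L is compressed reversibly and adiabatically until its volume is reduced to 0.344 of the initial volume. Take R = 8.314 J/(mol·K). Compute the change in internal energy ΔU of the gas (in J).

23400 J

P₁ = nRT₁/V₁ = 5.40×8.314×335/51.4 = 293 kPa.
Adiabatic: TV^(γ−1) = const ⇒ T₂ = 335×(2.91)^0.667 = 682 K; PV^γ = const ⇒ P₂ = 1730 kPa.
For an ideal gas ΔU = nCvΔT with Cv = (3/2)R = 12.5 J/(mol·K).
ΔU = 5.40×12.5×(682−335) = 23400 J.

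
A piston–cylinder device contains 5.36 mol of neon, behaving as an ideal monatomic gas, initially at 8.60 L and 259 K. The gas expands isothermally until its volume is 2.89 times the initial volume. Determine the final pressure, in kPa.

464 kPa

P₁ = nRT₁/V₁ = 5.36×8.314×259/8.60 = 1340 kPa.
Isothermal: T stays 259 K; PV = const ⇒ V₂ = 24.9 L, P₂ = 464 kPa.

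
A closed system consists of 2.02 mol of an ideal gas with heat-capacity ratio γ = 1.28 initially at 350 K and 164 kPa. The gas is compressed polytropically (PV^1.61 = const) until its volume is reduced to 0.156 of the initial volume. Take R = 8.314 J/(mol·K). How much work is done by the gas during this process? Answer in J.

-20300 J

V₁ = nRT₁/P₁ = 2.02×8.314×350/164 = 35.8 L.
Polytropic n=1.61: T₂ = T₁(V₁/V₂)^(n−1) = 350×(6.41)^0.61 = 1090 K; P₂ = P₁(V₁/V₂)^n = 3270 kPa.
W = (P₁V₁−P₂V₂)/(n−1) = (164×35.8−3270×5.59)/0.61 = -20300 J.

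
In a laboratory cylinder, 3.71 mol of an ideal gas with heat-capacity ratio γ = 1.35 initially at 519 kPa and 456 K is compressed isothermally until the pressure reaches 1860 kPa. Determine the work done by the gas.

V₁ = nRT₁/P₁ = 3.71×8.314×456/519 = 27.1 L.
Isothermal: T stays 456 K; PV = const ⇒ V₂ = 7.56 L, P₂ = 1860 kPa.
W = nRT ln(V₂/V₁) = 3.71×8.314×456×ln(0.279) = -18000 J.

-18000 J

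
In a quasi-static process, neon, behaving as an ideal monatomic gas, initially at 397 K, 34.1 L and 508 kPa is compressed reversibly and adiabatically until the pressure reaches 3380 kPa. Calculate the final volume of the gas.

Adiabatic: T₂/T₁ = (P₂/P₁)^((γ−1)/γ) ⇒ T₂ = 397×(6.65)^0.400 = 847 K; V₂ = 10.9 L.

10.9 L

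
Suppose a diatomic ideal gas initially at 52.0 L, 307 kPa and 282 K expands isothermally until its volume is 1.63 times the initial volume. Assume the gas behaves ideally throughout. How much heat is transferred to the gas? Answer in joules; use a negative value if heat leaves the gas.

n = P₁V₁/(RT₁) = 307×52.0/(8.314×282) = 6.81 mol.
Isothermal: T stays 282 K; PV = const ⇒ V₂ = 84.8 L, P₂ = 188 kPa.
ΔU = 0 (ideal gas, T constant).
W = nRT ln(V₂/V₁) = 6.81×8.314×282×ln(1.63) = 7800 J.
Q = ΔU + W = 7800 J.

7800 J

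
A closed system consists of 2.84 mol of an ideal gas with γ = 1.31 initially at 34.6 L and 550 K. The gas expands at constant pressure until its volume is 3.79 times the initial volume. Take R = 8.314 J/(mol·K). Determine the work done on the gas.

-36200 J

P₁ = nRT₁/V₁ = 2.84×8.314×550/34.6 = 375 kPa.
Isobaric: P stays 375 kPa; V/T = const ⇒ T₂ = 2080 K, V₂ = 131 L.
W = PΔV = 375×(131−34.6) kPa·L = 36200 J.
Work done on the gas = −W_by = -36200 J.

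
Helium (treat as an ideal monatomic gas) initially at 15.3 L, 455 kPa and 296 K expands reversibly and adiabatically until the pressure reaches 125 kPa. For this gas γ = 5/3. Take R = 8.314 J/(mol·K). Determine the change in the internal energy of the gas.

-4210 J

n = P₁V₁/(RT₁) = 455×15.3/(8.314×296) = 2.83 mol.
Adiabatic: T₂/T₁ = (P₂/P₁)^((γ−1)/γ) ⇒ T₂ = 296×(0.275)^0.400 = 177 K; V₂ = 33.2 L.
For an ideal gas ΔU = nCvΔT with Cv = (3/2)R = 12.5 J/(mol·K).
ΔU = 2.83×12.5×(177−296) = -4210 J.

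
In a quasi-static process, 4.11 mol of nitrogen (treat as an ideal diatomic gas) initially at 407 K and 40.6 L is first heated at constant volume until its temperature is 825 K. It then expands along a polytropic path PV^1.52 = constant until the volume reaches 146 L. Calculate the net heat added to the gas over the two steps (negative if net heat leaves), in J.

P₁ = nRT₁/V₁ = 4.11×8.314×407/40.6 = 343 kPa.
Step 1 — Isochoric: V stays 40.6 L; P/T = const ⇒ T₂ = 825 K, P₂ = 694 kPa.
W = 0 (no volume change).
ΔU = nCvΔT = 4.11×20.8×(825−407) = 35700 J.
Q = ΔU = 35700 J.
State after step 1: P = 694 kPa, V = 40.6 L, T = 825 K.
Step 2 — Polytropic n=1.52: T₂ = T₁(V₁/V₂)^(n−1) = 825×(0.278)^0.52 = 424 K; P₂ = P₁(V₁/V₂)^n = 99.2 kPa.
W = (P₁V₁−P₂V₂)/(n−1) = (694×40.6−99.2×146)/0.52 = 26300 J.
ΔU = nCvΔT = 4.11×20.8×(424−825) = -34300 J.
Q = ΔU + W = -7900 J.
Net over both steps: W = 26300 J, Q = 27800 J, ΔU = 1460 J.

27800 J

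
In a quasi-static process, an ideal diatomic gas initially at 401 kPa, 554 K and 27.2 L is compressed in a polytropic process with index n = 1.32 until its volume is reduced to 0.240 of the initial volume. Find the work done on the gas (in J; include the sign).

n = P₁V₁/(RT₁) = 401×27.2/(8.314×554) = 2.37 mol.
Polytropic n=1.32: T₂ = T₁(V₁/V₂)^(n−1) = 554×(4.17)^0.32 = 875 K; P₂ = P₁(V₁/V₂)^n = 2640 kPa.
W = (P₁V₁−P₂V₂)/(n−1) = (401×27.2−2640×6.53)/0.32 = -19700 J.
Work done on the gas = −W_by = 19700 J.

19700 J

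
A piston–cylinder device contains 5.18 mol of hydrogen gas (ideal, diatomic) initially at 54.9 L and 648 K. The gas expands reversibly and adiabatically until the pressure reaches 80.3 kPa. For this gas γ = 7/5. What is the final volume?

P₁ = nRT₁/V₁ = 5.18×8.314×648/54.9 = 508 kPa.
Adiabatic: T₂/T₁ = (P₂/P₁)^((γ−1)/γ) ⇒ T₂ = 648×(0.158)^0.286 = 382 K; V₂ = 205 L.

205 L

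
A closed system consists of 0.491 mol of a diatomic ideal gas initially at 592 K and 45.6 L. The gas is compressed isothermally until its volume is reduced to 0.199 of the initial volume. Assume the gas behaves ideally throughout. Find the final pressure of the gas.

P₁ = nRT₁/V₁ = 0.491×8.314×592/45.6 = 53.0 kPa.
Isothermal: T stays 592 K; PV = const ⇒ V₂ = 9.07 L, P₂ = 266 kPa.

266 kPa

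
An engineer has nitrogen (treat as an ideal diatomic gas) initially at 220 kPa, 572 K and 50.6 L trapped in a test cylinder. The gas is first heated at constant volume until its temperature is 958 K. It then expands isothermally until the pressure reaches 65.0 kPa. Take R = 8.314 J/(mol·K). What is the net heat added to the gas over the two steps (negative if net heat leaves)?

51100 J

n = P₁V₁/(RT₁) = 220×50.6/(8.314×572) = 2.34 mol.
Step 1 — Isochoric: V stays 50.6 L; P/T = const ⇒ T₂ = 958 K, P₂ = 368 kPa.
W = 0 (no volume change).
ΔU = nCvΔT = 2.34×20.8×(958−572) = 18800 J.
Q = ΔU = 18800 J.
State after step 1: P = 368 kPa, V = 50.6 L, T = 958 K.
Step 2 — Isothermal: T stays 958 K; PV = const ⇒ V₂ = 287 L, P₂ = 65.0 kPa.
ΔU = 0 (ideal gas, T constant).
W = nRT ln(V₂/V₁) = 2.34×8.314×958×ln(5.67) = 32300 J.
Q = ΔU + W = 32300 J.
Net over both steps: W = 32300 J, Q = 51100 J, ΔU = 18800 J.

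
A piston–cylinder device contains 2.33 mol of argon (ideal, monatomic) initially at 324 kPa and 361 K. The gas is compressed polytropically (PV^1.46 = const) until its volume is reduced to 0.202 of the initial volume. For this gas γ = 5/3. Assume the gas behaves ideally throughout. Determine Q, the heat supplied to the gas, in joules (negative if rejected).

V₁ = nRT₁/P₁ = 2.33×8.314×361/324 = 21.6 L.
Polytropic n=1.46: T₂ = T₁(V₁/V₂)^(n−1) = 361×(4.95)^0.46 = 753 K; P₂ = P₁(V₁/V₂)^n = 3350 kPa.
W = (P₁V₁−P₂V₂)/(n−1) = (324×21.6−3350×4.36)/0.46 = -16500 J.
ΔU = nCvΔT = 2.33×12.5×(753−361) = 11400 J.
Q = ΔU + W = -5120 J.

-5120 J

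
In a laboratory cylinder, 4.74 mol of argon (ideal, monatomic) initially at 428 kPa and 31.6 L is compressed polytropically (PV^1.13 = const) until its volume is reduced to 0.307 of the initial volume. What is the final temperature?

400 K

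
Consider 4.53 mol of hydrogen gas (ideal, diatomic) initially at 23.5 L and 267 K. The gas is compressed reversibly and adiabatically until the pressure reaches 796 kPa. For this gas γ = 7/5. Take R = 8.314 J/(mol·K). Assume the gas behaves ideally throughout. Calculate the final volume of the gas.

15.1 L

P₁ = nRT₁/V₁ = 4.53×8.314×267/23.5 = 428 kPa.
Adiabatic: T₂/T₁ = (P₂/P₁)^((γ−1)/γ) ⇒ T₂ = 267×(1.86)^0.286 = 319 K; V₂ = 15.1 L.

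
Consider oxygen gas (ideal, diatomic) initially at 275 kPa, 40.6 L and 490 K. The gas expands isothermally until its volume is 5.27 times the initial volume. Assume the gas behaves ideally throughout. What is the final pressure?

Isothermal: T stays 490 K; PV = const ⇒ V₂ = 214 L, P₂ = 52.2 kPa.

52.2 kPa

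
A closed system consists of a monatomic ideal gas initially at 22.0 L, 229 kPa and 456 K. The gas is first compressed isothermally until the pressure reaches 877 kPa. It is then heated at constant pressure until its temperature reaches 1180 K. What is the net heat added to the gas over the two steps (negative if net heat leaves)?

n = P₁V₁/(RT₁) = 229×22.0/(8.314×456) = 1.33 mol.
Step 1 — Isothermal: T stays 456 K; PV = const ⇒ V₂ = 5.74 L, P₂ = 877 kPa.
ΔU = 0 (ideal gas, T constant).
W = nRT ln(V₂/V₁) = 1.33×8.314×456×ln(0.261) = -6760 J.
Q = ΔU + W = -6760 J.
State after step 1: P = 877 kPa, V = 5.74 L, T = 456 K.
Step 2 — Isobaric: P stays 877 kPa; V/T = const ⇒ T₂ = 1180 K, V₂ = 14.9 L.
W = PΔV = 877×(14.9−5.74) kPa·L = 8000 J.
ΔU = nCvΔT = 1.33×12.5×(1180−456) = 12000 J.
Q = ΔU + W = nCpΔT = 20000 J.
Net over both steps: W = 1230 J, Q = 13200 J, ΔU = 12000 J.

13200 J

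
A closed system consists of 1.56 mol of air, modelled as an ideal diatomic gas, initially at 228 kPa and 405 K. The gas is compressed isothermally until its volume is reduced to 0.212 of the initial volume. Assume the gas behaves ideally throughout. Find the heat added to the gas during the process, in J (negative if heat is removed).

-8150 J

V₁ = nRT₁/P₁ = 1.56×8.314×405/228 = 23.0 L.
Isothermal: T stays 405 K; PV = const ⇒ V₂ = 4.88 L, P₂ = 1080 kPa.
ΔU = 0 (ideal gas, T constant).
W = nRT ln(V₂/V₁) = 1.56×8.314×405×ln(0.212) = -8150 J.
Q = ΔU + W = -8150 J.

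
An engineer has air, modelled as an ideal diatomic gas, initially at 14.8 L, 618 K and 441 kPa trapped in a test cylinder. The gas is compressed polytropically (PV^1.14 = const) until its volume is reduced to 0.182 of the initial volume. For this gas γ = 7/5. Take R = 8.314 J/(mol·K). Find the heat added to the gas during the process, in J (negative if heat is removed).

-8160 J

n = P₁V₁/(RT₁) = 441×14.8/(8.314×618) = 1.27 mol.
Polytropic n=1.14: T₂ = T₁(V₁/V₂)^(n−1) = 618×(5.49)^0.14 = 784 K; P₂ = P₁(V₁/V₂)^n = 3080 kPa.
W = (P₁V₁−P₂V₂)/(n−1) = (441×14.8−3080×2.69)/0.14 = -12600 J.
ΔU = nCvΔT = 1.27×20.8×(784−618) = 4400 J.
Q = ΔU + W = -8160 J.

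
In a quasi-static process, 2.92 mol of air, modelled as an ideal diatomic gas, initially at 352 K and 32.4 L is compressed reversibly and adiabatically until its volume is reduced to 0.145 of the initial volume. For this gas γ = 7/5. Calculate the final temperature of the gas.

P₁ = nRT₁/V₁ = 2.92×8.314×352/32.4 = 264 kPa.
Adiabatic: TV^(γ−1) = const ⇒ T₂ = 352×(6.90)^0.400 = 762 K; PV^γ = const ⇒ P₂ = 3940 kPa.

762 K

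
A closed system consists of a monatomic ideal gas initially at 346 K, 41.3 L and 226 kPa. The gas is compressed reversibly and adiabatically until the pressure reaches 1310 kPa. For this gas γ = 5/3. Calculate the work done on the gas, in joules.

14300 J

n = P₁V₁/(RT₁) = 226×41.3/(8.314×346) = 3.24 mol.
Adiabatic: T₂/T₁ = (P₂/P₁)^((γ−1)/γ) ⇒ T₂ = 346×(5.80)^0.400 = 699 K; V₂ = 14.4 L.
ΔU = nCvΔT = 3.24×12.5×(699−346) = 14300 J.
Q = 0 for an adiabatic process, so W = −ΔU = -14300 J.
Work done on the gas = −W_by = 14300 J.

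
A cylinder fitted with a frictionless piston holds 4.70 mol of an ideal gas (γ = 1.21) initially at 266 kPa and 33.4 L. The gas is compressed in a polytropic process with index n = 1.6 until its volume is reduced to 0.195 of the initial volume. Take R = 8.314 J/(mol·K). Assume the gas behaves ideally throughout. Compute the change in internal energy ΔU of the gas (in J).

70500 J

T₁ = P₁V₁/(nR) = 266×33.4/(4.70×8.314) = 227 K.
Polytropic n=1.6: T₂ = T₁(V₁/V₂)^(n−1) = 227×(5.13)^0.60 = 606 K; P₂ = P₁(V₁/V₂)^n = 3640 kPa.
For an ideal gas ΔU = nCvΔT with Cv = R/(γ−1) = 39.6 J/(mol·K).
ΔU = 4.70×39.6×(606−227) = 70500 J.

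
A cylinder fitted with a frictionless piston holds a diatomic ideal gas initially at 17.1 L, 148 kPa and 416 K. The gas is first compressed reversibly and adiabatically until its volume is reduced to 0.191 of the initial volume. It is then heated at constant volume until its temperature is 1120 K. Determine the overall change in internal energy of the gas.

10700 J

n = P₁V₁/(RT₁) = 148×17.1/(8.314×416) = 0.732 mol.
Step 1 — Adiabatic: TV^(γ−1) = const ⇒ T₂ = 416×(5.24)^0.400 = 807 K; PV^γ = const ⇒ P₂ = 1500 kPa.
ΔU = nCvΔT = 0.732×20.8×(807−416) = 5940 J.
Q = 0 for an adiabatic process, so W = −ΔU = -5940 J.
State after step 1: P = 1500 kPa, V = 3.27 L, T = 807 K.
Step 2 — Isochoric: V stays 3.27 L; P/T = const ⇒ T₂ = 1120 K, P₂ = 2090 kPa.
W = 0 (no volume change).
ΔU = nCvΔT = 0.732×20.8×(1120−807) = 4770 J.
Q = ΔU = 4770 J.
Net over both steps: W = -5940 J, Q = 4770 J, ΔU = 10700 J.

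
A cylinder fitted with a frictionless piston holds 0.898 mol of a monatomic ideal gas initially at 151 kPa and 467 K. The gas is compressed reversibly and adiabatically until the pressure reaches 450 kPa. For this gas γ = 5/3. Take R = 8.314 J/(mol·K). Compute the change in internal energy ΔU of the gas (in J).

2860 J

V₁ = nRT₁/P₁ = 0.898×8.314×467/151 = 23.1 L.
Adiabatic: T₂/T₁ = (P₂/P₁)^((γ−1)/γ) ⇒ T₂ = 467×(2.98)^0.400 = 723 K; V₂ = 12.0 L.
For an ideal gas ΔU = nCvΔT with Cv = (3/2)R = 12.5 J/(mol·K).
ΔU = 0.898×12.5×(723−467) = 2860 J.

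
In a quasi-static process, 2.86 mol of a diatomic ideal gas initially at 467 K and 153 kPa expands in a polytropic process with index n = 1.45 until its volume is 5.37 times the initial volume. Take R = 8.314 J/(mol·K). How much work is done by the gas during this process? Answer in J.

13100 J

V₁ = nRT₁/P₁ = 2.86×8.314×467/153 = 72.6 L.
Polytropic n=1.45: T₂ = T₁(V₁/V₂)^(n−1) = 467×(0.186)^0.45 = 219 K; P₂ = P₁(V₁/V₂)^n = 13.4 kPa.
W = (P₁V₁−P₂V₂)/(n−1) = (153×72.6−13.4×390)/0.45 = 13100 J.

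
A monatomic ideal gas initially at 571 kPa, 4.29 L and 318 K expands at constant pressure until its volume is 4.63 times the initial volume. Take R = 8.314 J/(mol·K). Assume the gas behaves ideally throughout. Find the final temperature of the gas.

Isobaric: P stays 571 kPa; V/T = const ⇒ T₂ = 1470 K, V₂ = 19.9 L.

1470 K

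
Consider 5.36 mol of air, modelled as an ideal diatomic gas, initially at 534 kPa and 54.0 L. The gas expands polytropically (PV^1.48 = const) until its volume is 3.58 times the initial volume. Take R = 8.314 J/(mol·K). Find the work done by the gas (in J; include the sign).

27500 J

T₁ = P₁V₁/(nR) = 534×54.0/(5.36×8.314) = 647 K.
Polytropic n=1.48: T₂ = T₁(V₁/V₂)^(n−1) = 647×(0.279)^0.48 = 351 K; P₂ = P₁(V₁/V₂)^n = 80.9 kPa.
W = (P₁V₁−P₂V₂)/(n−1) = (534×54.0−80.9×193)/0.48 = 27500 J.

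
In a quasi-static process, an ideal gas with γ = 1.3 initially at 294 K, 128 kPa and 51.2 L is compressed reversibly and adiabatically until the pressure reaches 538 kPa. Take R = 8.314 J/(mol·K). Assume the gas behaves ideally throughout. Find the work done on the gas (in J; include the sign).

n = P₁V₁/(RT₁) = 128×51.2/(8.314×294) = 2.68 mol.
Adiabatic: T₂/T₁ = (P₂/P₁)^((γ−1)/γ) ⇒ T₂ = 294×(4.20)^0.231 = 409 K; V₂ = 17.0 L.
ΔU = nCvΔT = 2.68×27.7×(409−294) = 8580 J.
Q = 0 for an adiabatic process, so W = −ΔU = -8580 J.
Work done on the gas = −W_by = 8580 J.

8580 J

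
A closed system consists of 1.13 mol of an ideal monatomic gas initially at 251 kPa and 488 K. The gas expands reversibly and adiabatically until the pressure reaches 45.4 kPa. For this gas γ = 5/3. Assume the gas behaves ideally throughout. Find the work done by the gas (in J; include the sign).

3410 J

V₁ = nRT₁/P₁ = 1.13×8.314×488/251 = 18.3 L.
Adiabatic: T₂/T₁ = (P₂/P₁)^((γ−1)/γ) ⇒ T₂ = 488×(0.181)^0.400 = 246 K; V₂ = 51.0 L.
ΔU = nCvΔT = 1.13×12.5×(246−488) = -3410 J.
Q = 0 for an adiabatic process, so W = −ΔU = 3410 J.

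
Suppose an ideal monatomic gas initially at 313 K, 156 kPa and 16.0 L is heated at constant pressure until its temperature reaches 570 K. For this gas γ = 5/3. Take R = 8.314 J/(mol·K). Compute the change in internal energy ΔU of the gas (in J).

n = P₁V₁/(RT₁) = 156×16.0/(8.314×313) = 0.959 mol.
Isobaric: P stays 156 kPa; V/T = const ⇒ T₂ = 570 K, V₂ = 29.1 L.
For an ideal gas ΔU = nCvΔT with Cv = (3/2)R = 12.5 J/(mol·K).
ΔU = 0.959×12.5×(570−313) = 3070 J.

3070 J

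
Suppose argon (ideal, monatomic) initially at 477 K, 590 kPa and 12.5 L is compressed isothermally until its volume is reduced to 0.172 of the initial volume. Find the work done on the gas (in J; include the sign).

13000 J

n = P₁V₁/(RT₁) = 590×12.5/(8.314×477) = 1.86 mol.
Isothermal: T stays 477 K; PV = const ⇒ V₂ = 2.15 L, P₂ = 3430 kPa.
W = nRT ln(V₂/V₁) = 1.86×8.314×477×ln(0.172) = -13000 J.
Work done on the gas = −W_by = 13000 J.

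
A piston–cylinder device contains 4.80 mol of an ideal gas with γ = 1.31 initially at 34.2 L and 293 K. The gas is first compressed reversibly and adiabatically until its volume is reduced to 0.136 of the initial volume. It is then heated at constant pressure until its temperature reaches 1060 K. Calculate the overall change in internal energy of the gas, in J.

98700 J

P₁ = nRT₁/V₁ = 4.80×8.314×293/34.2 = 342 kPa.
Step 1 — Adiabatic: TV^(γ−1) = const ⇒ T₂ = 293×(7.35)^0.310 = 544 K; PV^γ = const ⇒ P₂ = 4670 kPa.
ΔU = nCvΔT = 4.80×26.8×(544−293) = 32300 J.
Q = 0 for an adiabatic process, so W = −ΔU = -32300 J.
State after step 1: P = 4670 kPa, V = 4.65 L, T = 544 K.
Step 2 — Isobaric: P stays 4670 kPa; V/T = const ⇒ T₂ = 1060 K, V₂ = 9.07 L.
W = PΔV = 4670×(9.07−4.65) kPa·L = 20600 J.
ΔU = nCvΔT = 4.80×26.8×(1060−544) = 66400 J.
Q = ΔU + W = nCpΔT = 87000 J.
Net over both steps: W = -11700 J, Q = 87000 J, ΔU = 98700 J.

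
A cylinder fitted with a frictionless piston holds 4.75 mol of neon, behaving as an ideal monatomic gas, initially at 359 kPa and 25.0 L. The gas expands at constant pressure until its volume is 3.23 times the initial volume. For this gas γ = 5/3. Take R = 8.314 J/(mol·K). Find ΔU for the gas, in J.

30000 J

T₁ = P₁V₁/(nR) = 359×25.0/(4.75×8.314) = 227 K.
Isobaric: P stays 359 kPa; V/T = const ⇒ T₂ = 734 K, V₂ = 80.8 L.
For an ideal gas ΔU = nCvΔT with Cv = (3/2)R = 12.5 J/(mol·K).
ΔU = 4.75×12.5×(734−227) = 30000 J.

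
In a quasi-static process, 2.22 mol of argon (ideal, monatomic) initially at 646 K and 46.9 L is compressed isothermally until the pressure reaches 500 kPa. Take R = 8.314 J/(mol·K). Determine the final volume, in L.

P₁ = nRT₁/V₁ = 2.22×8.314×646/46.9 = 254 kPa.
Isothermal: T stays 646 K; PV = const ⇒ V₂ = 23.8 L, P₂ = 500 kPa.

23.8 L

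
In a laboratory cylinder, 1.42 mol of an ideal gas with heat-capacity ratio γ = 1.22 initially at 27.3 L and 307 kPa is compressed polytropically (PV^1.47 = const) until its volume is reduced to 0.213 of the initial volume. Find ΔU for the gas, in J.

T₁ = P₁V₁/(nR) = 307×27.3/(1.42×8.314) = 710 K.
Polytropic n=1.47: T₂ = T₁(V₁/V₂)^(n−1) = 710×(4.69)^0.47 = 1470 K; P₂ = P₁(V₁/V₂)^n = 2980 kPa.
For an ideal gas ΔU = nCvΔT with Cv = R/(γ−1) = 37.8 J/(mol·K).
ΔU = 1.42×37.8×(1470−710) = 40700 J.

40700 J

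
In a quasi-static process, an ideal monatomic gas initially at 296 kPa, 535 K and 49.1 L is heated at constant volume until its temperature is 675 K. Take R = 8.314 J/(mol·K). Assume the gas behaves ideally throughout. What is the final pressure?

373 kPa

Isochoric: V stays 49.1 L; P/T = const ⇒ T₂ = 675 K, P₂ = 373 kPa.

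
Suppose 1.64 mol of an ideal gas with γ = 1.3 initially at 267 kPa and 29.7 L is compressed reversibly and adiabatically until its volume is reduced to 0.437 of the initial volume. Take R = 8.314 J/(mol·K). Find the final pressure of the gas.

T₁ = P₁V₁/(nR) = 267×29.7/(1.64×8.314) = 582 K.
Adiabatic: TV^(γ−1) = const ⇒ T₂ = 582×(2.29)^0.300 = 746 K; PV^γ = const ⇒ P₂ = 783 kPa.

783 kPa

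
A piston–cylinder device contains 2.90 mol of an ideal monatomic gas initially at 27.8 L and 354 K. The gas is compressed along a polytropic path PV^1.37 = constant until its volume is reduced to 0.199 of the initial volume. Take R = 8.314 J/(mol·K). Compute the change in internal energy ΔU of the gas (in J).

10500 J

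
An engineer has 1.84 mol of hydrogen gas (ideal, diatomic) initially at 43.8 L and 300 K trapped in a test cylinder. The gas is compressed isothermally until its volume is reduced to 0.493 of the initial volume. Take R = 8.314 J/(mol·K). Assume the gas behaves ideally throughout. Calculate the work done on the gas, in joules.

P₁ = nRT₁/V₁ = 1.84×8.314×300/43.8 = 105 kPa.
Isothermal: T stays 300 K; PV = const ⇒ V₂ = 21.6 L, P₂ = 213 kPa.
W = nRT ln(V₂/V₁) = 1.84×8.314×300×ln(0.493) = -3250 J.
Work done on the gas = −W_by = 3250 J.

3250 J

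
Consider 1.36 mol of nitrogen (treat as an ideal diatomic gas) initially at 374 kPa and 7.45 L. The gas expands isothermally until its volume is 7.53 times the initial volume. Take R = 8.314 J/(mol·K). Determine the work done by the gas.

5630 J

T₁ = P₁V₁/(nR) = 374×7.45/(1.36×8.314) = 246 K.
Isothermal: T stays 246 K; PV = const ⇒ V₂ = 56.1 L, P₂ = 49.7 kPa.
W = nRT ln(V₂/V₁) = 1.36×8.314×246×ln(7.53) = 5630 J.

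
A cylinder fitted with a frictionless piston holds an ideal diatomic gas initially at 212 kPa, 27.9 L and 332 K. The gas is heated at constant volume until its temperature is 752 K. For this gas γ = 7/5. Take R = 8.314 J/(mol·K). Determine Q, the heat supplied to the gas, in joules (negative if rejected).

18700 J

n = P₁V₁/(RT₁) = 212×27.9/(8.314×332) = 2.14 mol.
Isochoric: V stays 27.9 L; P/T = const ⇒ T₂ = 752 K, P₂ = 480 kPa.
W = 0 (no volume change).
ΔU = nCvΔT = 2.14×20.8×(752−332) = 18700 J.
Q = ΔU = 18700 J.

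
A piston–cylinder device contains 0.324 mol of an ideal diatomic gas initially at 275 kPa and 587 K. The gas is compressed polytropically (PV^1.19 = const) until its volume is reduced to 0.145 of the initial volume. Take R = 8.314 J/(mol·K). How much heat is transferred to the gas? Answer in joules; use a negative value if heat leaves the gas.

V₁ = nRT₁/P₁ = 0.324×8.314×587/275 = 5.75 L.
Polytropic n=1.19: T₂ = T₁(V₁/V₂)^(n−1) = 587×(6.90)^0.19 = 847 K; P₂ = P₁(V₁/V₂)^n = 2740 kPa.
W = (P₁V₁−P₂V₂)/(n−1) = (275×5.75−2740×0.834)/0.19 = -3690 J.
ΔU = nCvΔT = 0.324×20.8×(847−587) = 1750 J.
Q = ΔU + W = -1940 J.

-1940 J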